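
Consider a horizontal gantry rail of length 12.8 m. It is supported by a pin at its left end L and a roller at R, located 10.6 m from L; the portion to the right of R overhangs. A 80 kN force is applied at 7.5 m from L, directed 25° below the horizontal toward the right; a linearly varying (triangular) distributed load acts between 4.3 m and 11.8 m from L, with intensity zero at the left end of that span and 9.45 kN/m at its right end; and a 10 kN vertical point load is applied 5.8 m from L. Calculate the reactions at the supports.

Resultant of the triangular load: ½ × 9.45 × 7.5 = 35.4375 kN, acting at 9.3 m from L (one-third of the span from the peak).
Taking moments about L: R_y·10.6 − 80·sin25°·7.5 − (½·9.45·7.5)·9.3 − 10·5.8 = 0 → R_y = 641.14/10.6 = 60.4849 ≈ 60.48 kN.
ΣF_y = 0: L_y + 60.4849 − 80·sin25° − ½·9.45·7.5 − 10 = 0 → L_y = 18.76 kN.
ΣF_x = 0: L_x + 80·cos25° = 0 → L_x = -72.50 kN.

L_x = -72.50 kN, L_y = 18.76 kN, R_y = 60.48 kN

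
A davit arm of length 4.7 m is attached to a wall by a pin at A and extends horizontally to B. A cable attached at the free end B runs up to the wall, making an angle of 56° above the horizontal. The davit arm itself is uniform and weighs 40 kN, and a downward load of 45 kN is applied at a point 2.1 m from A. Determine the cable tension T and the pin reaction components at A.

T = 48.38 kN, A_x = 27.05 kN, A_y = 44.89 kN

ΣM about A: T·sin56°·4.7 − 40·2.35 − 45·2.1 = 0 → T = 188.5/(4.7·0.829038) = 48.377 ≈ 48.38 kN.
ΣF_x = 0: A_x − T·cos56° = 0 → A_x = 48.377 × 0.559193 = 27.05 kN.
ΣF_y = 0: A_y + T·sin56° − 40 − 45 = 0 → A_y = 85 − 48.377 × 0.829038 = 44.89 kN.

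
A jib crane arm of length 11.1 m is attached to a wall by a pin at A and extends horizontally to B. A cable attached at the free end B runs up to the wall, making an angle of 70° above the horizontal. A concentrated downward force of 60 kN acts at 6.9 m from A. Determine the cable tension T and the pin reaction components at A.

ΣM about A: T·sin70°·11.1 − 60·6.9 = 0 → T = 414/(11.1·0.939693) = 39.6909 ≈ 39.69 kN.
ΣF_x = 0: A_x − T·cos70° = 0 → A_x = 39.6909 × 0.34202 = 13.58 kN.
ΣF_y = 0: A_y + T·sin70° − 60 = 0 → A_y = 60 − 39.6909 × 0.939693 = 22.70 kN.

T = 39.69 kN, A_x = 13.58 kN, A_y = 22.70 kN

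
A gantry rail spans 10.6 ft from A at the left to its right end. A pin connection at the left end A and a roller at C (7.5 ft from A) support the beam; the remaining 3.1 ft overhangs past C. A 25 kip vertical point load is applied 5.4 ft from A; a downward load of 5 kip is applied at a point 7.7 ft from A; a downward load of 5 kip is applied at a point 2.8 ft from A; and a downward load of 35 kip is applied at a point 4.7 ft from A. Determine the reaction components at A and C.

A_x = 0, A_y = 23.07 kip, C_y = 46.93 kip

Taking moments about A: C_y·7.5 − 25·5.4 − 5·7.7 − 5·2.8 − 35·4.7 = 0 → C_y = 352/7.5 = 46.9333 ≈ 46.93 kip.
ΣF_y = 0: A_y + 46.9333 − 25 − 5 − 5 − 35 = 0 → A_y = 23.07 kip.
ΣF_x = 0: no horizontal applied forces, so A_x = 0.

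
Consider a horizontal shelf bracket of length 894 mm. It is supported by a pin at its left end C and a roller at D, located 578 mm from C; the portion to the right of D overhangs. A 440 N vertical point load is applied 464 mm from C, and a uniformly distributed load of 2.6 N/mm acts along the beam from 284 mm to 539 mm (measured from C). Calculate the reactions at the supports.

Resultant of the distributed load: 2.6 × 255 = 663 N at 411.5 mm from C.
Moments about C: D_y·578 − 440·464 − (2.6·255)·411.5 = 0 → D_y = 476984.5/578 = 825.233 ≈ 825.2 N.
ΣF_y = 0: C_y + 825.233 − 440 − 2.6·255 = 0 → C_y = 277.8 N.
ΣF_x = 0: no horizontal applied forces, so C_x = 0.

C_x = 0, C_y = 277.8 N, D_y = 825.2 N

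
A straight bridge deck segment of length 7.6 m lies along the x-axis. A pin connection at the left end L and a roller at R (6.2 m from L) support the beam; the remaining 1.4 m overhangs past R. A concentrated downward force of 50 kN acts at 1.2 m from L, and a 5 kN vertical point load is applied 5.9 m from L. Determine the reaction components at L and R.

L_x = 0, L_y = 40.56 kN, R_y = 14.44 kN

Moments about L: R_y·6.2 − 50·1.2 − 5·5.9 = 0 → R_y = 89.5/6.2 = 14.4355 ≈ 14.44 kN.
ΣF_y = 0: L_y + 14.4355 − 50 − 5 = 0 → L_y = 40.56 kN.
ΣF_x = 0: no horizontal applied forces, so L_x = 0.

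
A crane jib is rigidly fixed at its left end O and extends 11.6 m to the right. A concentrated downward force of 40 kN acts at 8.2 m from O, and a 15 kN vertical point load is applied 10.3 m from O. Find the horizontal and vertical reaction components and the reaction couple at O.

ΣF_x = 0: O_x = 0.
ΣF_y = 0: O_y − 40 − 15 = 0 → O_y = 55.00 kN.
ΣM about O: M_O − 40·8.2 − 15·10.3 = 0 → M_O = 482.5 kN·m.

O_x = 0, O_y = 55.00 kN, M_O = 482.5 kN·m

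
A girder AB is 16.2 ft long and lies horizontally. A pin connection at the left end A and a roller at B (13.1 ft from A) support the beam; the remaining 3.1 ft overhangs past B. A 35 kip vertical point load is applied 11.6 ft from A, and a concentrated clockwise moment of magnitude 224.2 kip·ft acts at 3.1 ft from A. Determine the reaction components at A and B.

A_x = 0, A_y = -13.11 kip, B_y = 48.11 kip

Moments about A: B_y·13.1 − 35·11.6 − 224.2 = 0 → B_y = 630.2/13.1 = 48.1069 ≈ 48.11 kip.
ΣF_y = 0: A_y + 48.1069 − 35 = 0 → A_y = -13.11 kip.
ΣF_x = 0: no horizontal applied forces, so A_x = 0.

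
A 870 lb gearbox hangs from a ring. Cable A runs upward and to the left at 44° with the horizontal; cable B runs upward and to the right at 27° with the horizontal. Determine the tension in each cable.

T_A = 819.8 lb, T_B = 661.9 lb

ΣF_x = 0: −T_A·cos44° + T_B·cos27° = 0 → T_B = 0.807334·T_A.
ΣF_y = 0: T_A·sin44° + T_B·sin27° = 870.
Substitute: T_A·(0.694658 + 0.807334·0.45399) = 870 → T_A = 819.842 ≈ 819.8 lb.
Then T_B = 0.807334 × 819.842 = 661.9 lb.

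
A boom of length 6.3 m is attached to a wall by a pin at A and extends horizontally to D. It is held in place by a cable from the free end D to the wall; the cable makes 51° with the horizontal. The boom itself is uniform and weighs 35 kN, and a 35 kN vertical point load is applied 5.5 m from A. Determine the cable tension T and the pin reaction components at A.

T = 61.84 kN, A_x = 38.91 kN, A_y = 21.94 kN

ΣM about A: T·sin51°·6.3 − 35·3.15 − 35·5.5 = 0 → T = 302.75/(6.3·0.777146) = 61.8359 ≈ 61.84 kN.
ΣF_x = 0: A_x − T·cos51° = 0 → A_x = 61.8359 × 0.62932 = 38.91 kN.
ΣF_y = 0: A_y + T·sin51° − 35 − 35 = 0 → A_y = 70 − 61.8359 × 0.777146 = 21.94 kN.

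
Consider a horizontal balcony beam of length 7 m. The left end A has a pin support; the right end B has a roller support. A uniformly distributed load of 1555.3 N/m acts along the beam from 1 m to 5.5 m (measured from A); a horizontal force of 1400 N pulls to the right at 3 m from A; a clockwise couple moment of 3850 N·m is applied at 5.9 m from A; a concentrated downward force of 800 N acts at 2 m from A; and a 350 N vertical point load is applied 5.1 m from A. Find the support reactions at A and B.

A_x = -1400 N, A_y = 3866 N, B_y = 4283 N

Resultant of the distributed load: 1555.3 × 4.5 = 6998.85 N at 3.25 m from A.
Moments about A: B_y·7 − (1555.3·4.5)·3.25 − 3850 − 800·2 − 350·5.1 = 0 → B_y = 29981.2625/7 = 4283.04 ≈ 4283 N.
ΣF_y = 0: A_y + 4283.04 − 1555.3·4.5 − 800 − 350 = 0 → A_y = 3866 N.
ΣF_x = 0: A_x + 1400 = 0 → A_x = -1400 N.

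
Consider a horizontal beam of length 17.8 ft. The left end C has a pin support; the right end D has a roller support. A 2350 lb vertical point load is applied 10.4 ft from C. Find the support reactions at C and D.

Moments about C: D_y·17.8 − 2350·10.4 = 0 → D_y = 24440/17.8 = 1373.03 ≈ 1373 lb.
ΣF_y = 0: C_y + 1373.03 − 2350 = 0 → C_y = 977.0 lb.
ΣF_x = 0: no horizontal applied forces, so C_x = 0.

C_x = 0, C_y = 977.0 lb, D_y = 1373 lb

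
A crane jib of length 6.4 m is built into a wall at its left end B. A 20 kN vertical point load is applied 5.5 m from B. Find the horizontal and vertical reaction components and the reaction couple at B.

B_x = 0, B_y = 20.00 kN, M_B = 110.0 kN·m

ΣF_x = 0: B_x = 0.
ΣF_y = 0: B_y − 20 = 0 → B_y = 20.00 kN.
ΣM about B: M_B − 20·5.5 = 0 → M_B = 110.0 kN·m.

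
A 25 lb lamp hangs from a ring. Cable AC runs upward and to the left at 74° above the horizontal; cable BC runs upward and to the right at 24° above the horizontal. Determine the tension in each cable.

T_AC = 23.06 lb, T_BC = 6.959 lb

ΣF_x = 0: −T_AC·cos74° + T_BC·cos24° = 0 → T_BC = 0.301723·T_AC.
ΣF_y = 0: T_AC·sin74° + T_BC·sin24° = 25.
Substitute: T_AC·(0.961262 + 0.301723·0.406737) = 25 → T_AC = 23.0631 ≈ 23.06 lb.
Then T_BC = 0.301723 × 23.0631 = 6.959 lb.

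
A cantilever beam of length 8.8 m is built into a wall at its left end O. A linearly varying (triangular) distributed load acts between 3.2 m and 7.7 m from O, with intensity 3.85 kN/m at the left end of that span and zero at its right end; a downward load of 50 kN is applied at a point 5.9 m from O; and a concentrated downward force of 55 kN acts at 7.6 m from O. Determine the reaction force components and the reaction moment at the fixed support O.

Resultant of the triangular load: ½ × 3.85 × 4.5 = 8.6625 kN, acting at 4.7 m from O (one-third of the span from the peak).
ΣF_x = 0: O_x = 0.
ΣF_y = 0: O_y − ½·3.85·4.5 − 50 − 55 = 0 → O_y = 113.7 kN.
ΣM about O: M_O − (½·3.85·4.5)·4.7 − 50·5.9 − 55·7.6 = 0 → M_O = 753.7 kN·m.

O_x = 0, O_y = 113.7 kN, M_O = 753.7 kN·m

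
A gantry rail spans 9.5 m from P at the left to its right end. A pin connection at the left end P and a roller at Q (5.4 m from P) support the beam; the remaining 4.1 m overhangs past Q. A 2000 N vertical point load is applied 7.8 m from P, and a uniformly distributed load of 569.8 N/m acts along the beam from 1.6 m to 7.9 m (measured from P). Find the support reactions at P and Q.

P_x = 0, P_y = -456.8 N, Q_y = 6047 N

Resultant of the distributed load: 569.8 × 6.3 = 3589.74 N at 4.75 m from P.
Moments about P: Q_y·5.4 − 2000·7.8 − (569.8·6.3)·4.75 = 0 → Q_y = 32651.265/5.4 = 6046.53 ≈ 6047 N.
ΣF_y = 0: P_y + 6046.53 − 2000 − 569.8·6.3 = 0 → P_y = -456.8 N.
ΣF_x = 0: no horizontal applied forces, so P_x = 0.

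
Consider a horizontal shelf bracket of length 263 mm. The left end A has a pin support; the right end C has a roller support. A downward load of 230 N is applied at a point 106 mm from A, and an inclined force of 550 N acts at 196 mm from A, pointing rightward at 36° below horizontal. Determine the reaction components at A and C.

ΣM about A: C_y·263 − 230·106 − 550·sin36°·196 = 0 → C_y = 87743.3/263 = 333.625 ≈ 333.6 N.
ΣF_y = 0: A_y + 333.625 − 230 − 550·sin36° = 0 → A_y = 219.7 N.
ΣF_x = 0: A_x + 550·cos36° = 0 → A_x = -445.0 N.

A_x = -445.0 N, A_y = 219.7 N, C_y = 333.6 N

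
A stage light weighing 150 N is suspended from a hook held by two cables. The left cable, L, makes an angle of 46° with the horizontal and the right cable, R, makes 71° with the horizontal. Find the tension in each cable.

T_L = 54.81 N, T_R = 116.9 N

ΣF_x = 0: −T_L·cos46° + T_R·cos71° = 0 → T_R = 2.13368·T_L.
ΣF_y = 0: T_L·sin46° + T_R·sin71° = 150.
Substitute: T_L·(0.71934 + 2.13368·0.945519) = 150 → T_L = 54.809 ≈ 54.81 N.
Then T_R = 2.13368 × 54.809 = 116.9 N.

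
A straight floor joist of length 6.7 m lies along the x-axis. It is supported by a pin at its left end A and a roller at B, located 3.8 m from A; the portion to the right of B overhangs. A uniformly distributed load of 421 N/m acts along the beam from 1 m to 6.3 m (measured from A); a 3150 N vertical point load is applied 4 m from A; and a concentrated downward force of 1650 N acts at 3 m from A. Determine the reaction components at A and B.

Resultant of the distributed load: 421 × 5.3 = 2231.3 N at 3.65 m from A.
Moments about A: B_y·3.8 − (421·5.3)·3.65 − 3150·4 − 1650·3 = 0 → B_y = 25694.245/3.8 = 6761.64 ≈ 6762 N.
ΣF_y = 0: A_y + 6761.64 − 421·5.3 − 3150 − 1650 = 0 → A_y = 269.7 N.
ΣF_x = 0: no horizontal applied forces, so A_x = 0.

A_x = 0, A_y = 269.7 N, B_y = 6762 N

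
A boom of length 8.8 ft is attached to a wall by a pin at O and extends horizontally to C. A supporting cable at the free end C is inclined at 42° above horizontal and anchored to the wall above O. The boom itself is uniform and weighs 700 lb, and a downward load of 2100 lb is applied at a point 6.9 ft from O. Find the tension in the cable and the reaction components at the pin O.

ΣM about O: T·sin42°·8.8 − 700·4.4 − 2100·6.9 = 0 → T = 17570/(8.8·0.669131) = 2983.86 ≈ 2984 lb.
ΣF_x = 0: O_x − T·cos42° = 0 → O_x = 2983.86 × 0.743145 = 2217 lb.
ΣF_y = 0: O_y + T·sin42° − 700 − 2100 = 0 → O_y = 2800 − 2983.86 × 0.669131 = 803.4 lb.

T = 2984 lb, O_x = 2217 lb, O_y = 803.4 lb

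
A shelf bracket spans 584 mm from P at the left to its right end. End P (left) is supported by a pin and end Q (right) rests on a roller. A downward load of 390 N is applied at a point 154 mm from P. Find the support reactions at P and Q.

ΣM about P: Q_y·584 − 390·154 = 0 → Q_y = 60060/584 = 102.842 ≈ 102.8 N.
ΣF_y = 0: P_y + 102.842 − 390 = 0 → P_y = 287.2 N.
ΣF_x = 0: no horizontal applied forces, so P_x = 0.

P_x = 0, P_y = 287.2 N, Q_y = 102.8 N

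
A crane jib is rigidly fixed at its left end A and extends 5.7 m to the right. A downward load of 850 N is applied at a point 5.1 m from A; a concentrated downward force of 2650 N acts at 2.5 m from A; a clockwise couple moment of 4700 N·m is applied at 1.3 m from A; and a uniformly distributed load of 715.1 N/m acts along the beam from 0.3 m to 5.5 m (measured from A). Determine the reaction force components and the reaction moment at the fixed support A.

Resultant of the distributed load: 715.1 × 5.2 = 3718.52 N at 2.9 m from A.
ΣF_x = 0: A_x = 0.
ΣF_y = 0: A_y − 850 − 2650 − 715.1·5.2 = 0 → A_y = 7219 N.
ΣM about A: M_A − 850·5.1 − 2650·2.5 − 4700 − (715.1·5.2)·2.9 = 0 → M_A = 26440 N·m.

A_x = 0, A_y = 7219 N, M_A = 26440 N·m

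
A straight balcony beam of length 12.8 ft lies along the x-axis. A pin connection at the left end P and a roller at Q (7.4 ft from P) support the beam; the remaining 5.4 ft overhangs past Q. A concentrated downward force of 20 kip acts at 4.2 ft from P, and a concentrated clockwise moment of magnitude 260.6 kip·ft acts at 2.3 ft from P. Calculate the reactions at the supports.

P_x = 0, P_y = -26.57 kip, Q_y = 46.57 kip

ΣM about P: Q_y·7.4 − 20·4.2 − 260.6 = 0 → Q_y = 344.6/7.4 = 46.5676 ≈ 46.57 kip.
ΣF_y = 0: P_y + 46.5676 − 20 = 0 → P_y = -26.57 kip.
ΣF_x = 0: no horizontal applied forces, so P_x = 0.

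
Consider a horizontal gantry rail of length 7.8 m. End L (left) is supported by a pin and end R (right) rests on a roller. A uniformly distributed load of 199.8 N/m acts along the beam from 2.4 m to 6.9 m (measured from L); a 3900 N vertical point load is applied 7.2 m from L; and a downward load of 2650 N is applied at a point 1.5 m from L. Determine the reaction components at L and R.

Resultant of the distributed load: 199.8 × 4.5 = 899.1 N at 4.65 m from L.
Taking moments about L: R_y·7.8 − (199.8·4.5)·4.65 − 3900·7.2 − 2650·1.5 = 0 → R_y = 36235.815/7.8 = 4645.62 ≈ 4646 N.
ΣF_y = 0: L_y + 4645.62 − 199.8·4.5 − 3900 − 2650 = 0 → L_y = 2803 N.
ΣF_x = 0: no horizontal applied forces, so L_x = 0.

L_x = 0, L_y = 2803 N, R_y = 4646 N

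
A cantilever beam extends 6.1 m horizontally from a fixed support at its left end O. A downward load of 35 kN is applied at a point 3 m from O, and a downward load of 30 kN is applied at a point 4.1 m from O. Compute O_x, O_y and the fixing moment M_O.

O_x = 0, O_y = 65.00 kN, M_O = 228.0 kN·m

ΣF_x = 0: O_x = 0.
ΣF_y = 0: O_y − 35 − 30 = 0 → O_y = 65.00 kN.
ΣM about O: M_O − 35·3 − 30·4.1 = 0 → M_O = 228.0 kN·m.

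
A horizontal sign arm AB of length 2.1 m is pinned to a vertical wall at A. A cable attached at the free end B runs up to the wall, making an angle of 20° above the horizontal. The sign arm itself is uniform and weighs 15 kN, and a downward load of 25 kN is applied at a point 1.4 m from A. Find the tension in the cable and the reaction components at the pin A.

ΣM about A: T·sin20°·2.1 − 15·1.05 − 25·1.4 = 0 → T = 50.75/(2.1·0.34202) = 70.6586 ≈ 70.66 kN.
ΣF_x = 0: A_x − T·cos20° = 0 → A_x = 70.6586 × 0.939693 = 66.40 kN.
ΣF_y = 0: A_y + T·sin20° − 15 − 25 = 0 → A_y = 40 − 70.6586 × 0.34202 = 15.83 kN.

T = 70.66 kN, A_x = 66.40 kN, A_y = 15.83 kN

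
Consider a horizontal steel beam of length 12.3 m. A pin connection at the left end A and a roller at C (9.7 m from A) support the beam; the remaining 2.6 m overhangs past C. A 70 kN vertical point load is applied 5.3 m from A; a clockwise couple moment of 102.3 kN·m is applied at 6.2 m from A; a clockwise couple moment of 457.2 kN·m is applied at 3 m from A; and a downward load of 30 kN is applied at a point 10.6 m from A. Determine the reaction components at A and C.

A_x = 0, A_y = -28.71 kN, C_y = 128.7 kN

Taking moments about A: C_y·9.7 − 70·5.3 − 102.3 − 457.2 − 30·10.6 = 0 → C_y = 1248.5/9.7 = 128.711 ≈ 128.7 kN.
ΣF_y = 0: A_y + 128.711 − 70 − 30 = 0 → A_y = -28.71 kN.
ΣF_x = 0: no horizontal applied forces, so A_x = 0.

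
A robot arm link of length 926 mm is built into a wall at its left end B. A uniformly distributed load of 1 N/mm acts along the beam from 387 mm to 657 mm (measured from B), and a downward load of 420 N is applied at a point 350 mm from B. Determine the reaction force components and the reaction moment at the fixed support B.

Resultant of the distributed load: 1 × 270 = 270 N at 522 mm from B.
ΣF_x = 0: B_x = 0.
ΣF_y = 0: B_y − 1·270 − 420 = 0 → B_y = 690.0 N.
ΣM about B: M_B − (1·270)·522 − 420·350 = 0 → M_B = 287900 N·mm.

B_x = 0, B_y = 690.0 N, M_B = 287900 N·mm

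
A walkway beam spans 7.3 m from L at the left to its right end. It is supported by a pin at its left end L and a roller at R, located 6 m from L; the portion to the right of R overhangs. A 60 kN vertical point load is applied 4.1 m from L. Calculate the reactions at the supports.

L_x = 0, L_y = 19.00 kN, R_y = 41.00 kN

ΣM about L: R_y·6 − 60·4.1 = 0 → R_y = 246/6 = 41.00 kN.
ΣF_y = 0: L_y + 41 − 60 = 0 → L_y = 19.00 kN.
ΣF_x = 0: no horizontal applied forces, so L_x = 0.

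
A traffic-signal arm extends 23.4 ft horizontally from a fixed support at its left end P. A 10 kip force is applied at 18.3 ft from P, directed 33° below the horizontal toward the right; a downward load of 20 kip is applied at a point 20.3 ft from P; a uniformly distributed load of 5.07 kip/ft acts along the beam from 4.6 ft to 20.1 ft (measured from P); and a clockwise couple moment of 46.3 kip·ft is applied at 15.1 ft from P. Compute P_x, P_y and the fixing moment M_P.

Resultant of the distributed load: 5.07 × 15.5 = 78.585 kip at 12.35 ft from P.
ΣF_x = 0: P_x + 10·cos33° = 0 → P_x = -8.387 kip.
ΣF_y = 0: P_y − 10·sin33° − 20 − 5.07·15.5 = 0 → P_y = 104.0 kip.
ΣM about P: M_P − 10·sin33°·18.3 − 20·20.3 − (5.07·15.5)·12.35 − 46.3 = 0 → M_P = 1522 kip·ft.

P_x = -8.387 kip, P_y = 104.0 kip, M_P = 1522 kip·ft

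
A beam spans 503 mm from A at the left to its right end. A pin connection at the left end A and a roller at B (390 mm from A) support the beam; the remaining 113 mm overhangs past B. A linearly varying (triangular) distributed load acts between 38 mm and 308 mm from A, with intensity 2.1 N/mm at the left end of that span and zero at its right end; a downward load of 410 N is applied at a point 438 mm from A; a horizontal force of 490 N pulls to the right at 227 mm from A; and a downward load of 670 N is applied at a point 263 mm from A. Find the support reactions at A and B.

Resultant of the triangular load: ½ × 2.1 × 270 = 283.5 N, acting at 128 mm from A (one-third of the span from the peak).
Taking moments about A: B_y·390 − (½·2.1·270)·128 − 410·438 − 670·263 = 0 → B_y = 392078/390 = 1005.33 ≈ 1005 N.
ΣF_y = 0: A_y + 1005.33 − ½·2.1·270 − 410 − 670 = 0 → A_y = 358.2 N.
ΣF_x = 0: A_x + 490 = 0 → A_x = -490.0 N.

A_x = -490.0 N, A_y = 358.2 N, B_y = 1005 N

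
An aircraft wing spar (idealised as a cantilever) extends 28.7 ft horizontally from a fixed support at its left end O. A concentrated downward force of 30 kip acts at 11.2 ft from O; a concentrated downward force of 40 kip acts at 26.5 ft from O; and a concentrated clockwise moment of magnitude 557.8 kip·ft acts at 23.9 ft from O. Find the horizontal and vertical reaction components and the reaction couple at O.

O_x = 0, O_y = 70.00 kip, M_O = 1954 kip·ft

ΣF_x = 0: O_x = 0.
ΣF_y = 0: O_y − 30 − 40 = 0 → O_y = 70.00 kip.
ΣM about O: M_O − 30·11.2 − 40·26.5 − 557.8 = 0 → M_O = 1954 kip·ft.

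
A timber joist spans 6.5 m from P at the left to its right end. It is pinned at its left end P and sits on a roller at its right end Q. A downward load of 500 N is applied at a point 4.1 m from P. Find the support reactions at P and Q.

Moments about P: Q_y·6.5 − 500·4.1 = 0 → Q_y = 2050/6.5 = 315.385 ≈ 315.4 N.
ΣF_y = 0: P_y + 315.385 − 500 = 0 → P_y = 184.6 N.
ΣF_x = 0: no horizontal applied forces, so P_x = 0.

P_x = 0, P_y = 184.6 N, Q_y = 315.4 N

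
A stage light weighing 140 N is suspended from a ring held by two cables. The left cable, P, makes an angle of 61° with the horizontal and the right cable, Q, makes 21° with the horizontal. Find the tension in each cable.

ΣF_x = 0: −T_P·cos61° + T_Q·cos21° = 0 → T_Q = 0.519301·T_P.
ΣF_y = 0: T_P·sin61° + T_Q·sin21° = 140.
Substitute: T_P·(0.87462 + 0.519301·0.358368) = 140 → T_P = 131.986 ≈ 132.0 N.
Then T_Q = 0.519301 × 131.986 = 68.54 N.

T_P = 132.0 N, T_Q = 68.54 N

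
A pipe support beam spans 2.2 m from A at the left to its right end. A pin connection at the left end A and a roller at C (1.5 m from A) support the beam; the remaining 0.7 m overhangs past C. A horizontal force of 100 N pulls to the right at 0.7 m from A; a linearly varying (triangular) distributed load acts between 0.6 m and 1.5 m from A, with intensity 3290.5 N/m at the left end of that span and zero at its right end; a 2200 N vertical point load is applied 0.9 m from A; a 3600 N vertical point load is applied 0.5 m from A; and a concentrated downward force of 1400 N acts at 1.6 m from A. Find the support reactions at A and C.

A_x = -100.0 N, A_y = 3779 N, C_y = 4902 N

Resultant of the triangular load: ½ × 3290.5 × 0.9 = 1480.725 N, acting at 0.9 m from A (one-third of the span from the peak).
ΣM about A: C_y·1.5 − (½·3290.5·0.9)·0.9 − 2200·0.9 − 3600·0.5 − 1400·1.6 = 0 → C_y = 7352.6525/1.5 = 4901.77 ≈ 4902 N.
ΣF_y = 0: A_y + 4901.77 − ½·3290.5·0.9 − 2200 − 3600 − 1400 = 0 → A_y = 3779 N.
ΣF_x = 0: A_x + 100 = 0 → A_x = -100.0 N.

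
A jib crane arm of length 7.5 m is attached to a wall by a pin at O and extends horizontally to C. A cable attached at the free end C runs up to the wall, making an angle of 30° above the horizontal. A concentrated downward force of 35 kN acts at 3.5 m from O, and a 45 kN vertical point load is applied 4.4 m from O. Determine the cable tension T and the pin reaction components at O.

T = 85.47 kN, O_x = 74.02 kN, O_y = 37.27 kN

ΣM about O: T·sin30°·7.5 − 35·3.5 − 45·4.4 = 0 → T = 320.5/(7.5·0.5) = 85.4667 ≈ 85.47 kN.
ΣF_x = 0: O_x − T·cos30° = 0 → O_x = 85.4667 × 0.866025 = 74.02 kN.
ΣF_y = 0: O_y + T·sin30° − 35 − 45 = 0 → O_y = 80 − 85.4667 × 0.5 = 37.27 kN.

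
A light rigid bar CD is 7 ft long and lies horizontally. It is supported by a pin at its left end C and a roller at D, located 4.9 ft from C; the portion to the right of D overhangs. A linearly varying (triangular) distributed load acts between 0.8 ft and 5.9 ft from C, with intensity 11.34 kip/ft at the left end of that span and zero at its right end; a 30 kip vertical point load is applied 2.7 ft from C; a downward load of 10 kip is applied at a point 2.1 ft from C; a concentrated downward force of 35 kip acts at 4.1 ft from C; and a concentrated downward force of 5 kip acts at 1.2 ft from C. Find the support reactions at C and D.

C_x = 0, C_y = 42.84 kip, D_y = 66.08 kip

Resultant of the triangular load: ½ × 11.34 × 5.1 = 28.917 kip, acting at 2.5 ft from C (one-third of the span from the peak).
ΣM about C: D_y·4.9 − (½·11.34·5.1)·2.5 − 30·2.7 − 10·2.1 − 35·4.1 − 5·1.2 = 0 → D_y = 323.7925/4.9 = 66.0801 ≈ 66.08 kip.
ΣF_y = 0: C_y + 66.0801 − ½·11.34·5.1 − 30 − 10 − 35 − 5 = 0 → C_y = 42.84 kip.
ΣF_x = 0: no horizontal applied forces, so C_x = 0.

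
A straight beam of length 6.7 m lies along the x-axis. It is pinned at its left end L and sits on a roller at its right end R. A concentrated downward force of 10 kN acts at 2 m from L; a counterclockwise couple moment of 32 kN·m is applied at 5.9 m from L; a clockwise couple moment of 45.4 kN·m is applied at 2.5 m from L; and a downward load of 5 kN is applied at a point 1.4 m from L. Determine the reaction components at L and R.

ΣM about L: R_y·6.7 − 10·2 + 32 − 45.4 − 5·1.4 = 0 → R_y = 40.4/6.7 = 6.02985 ≈ 6.030 kN.
ΣF_y = 0: L_y + 6.02985 − 10 − 5 = 0 → L_y = 8.970 kN.
ΣF_x = 0: no horizontal applied forces, so L_x = 0.

L_x = 0, L_y = 8.970 kN, R_y = 6.030 kN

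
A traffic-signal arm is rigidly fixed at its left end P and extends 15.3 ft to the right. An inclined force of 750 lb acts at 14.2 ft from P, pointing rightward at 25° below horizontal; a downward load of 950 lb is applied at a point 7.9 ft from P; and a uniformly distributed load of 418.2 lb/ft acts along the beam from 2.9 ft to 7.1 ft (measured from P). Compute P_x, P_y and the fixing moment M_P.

Resultant of the distributed load: 418.2 × 4.2 = 1756.44 lb at 5 ft from P.
ΣF_x = 0: P_x + 750·cos25° = 0 → P_x = -679.7 lb.
ΣF_y = 0: P_y − 750·sin25° − 950 − 418.2·4.2 = 0 → P_y = 3023 lb.
ΣM about P: M_P − 750·sin25°·14.2 − 950·7.9 − (418.2·4.2)·5 = 0 → M_P = 20790 lb·ft.

P_x = -679.7 lb, P_y = 3023 lb, M_P = 20790 lb·ft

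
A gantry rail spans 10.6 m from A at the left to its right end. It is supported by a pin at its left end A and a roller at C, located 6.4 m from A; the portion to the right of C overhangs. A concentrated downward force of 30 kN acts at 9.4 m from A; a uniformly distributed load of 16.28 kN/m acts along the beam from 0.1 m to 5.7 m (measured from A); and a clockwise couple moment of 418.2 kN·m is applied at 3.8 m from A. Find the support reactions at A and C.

Resultant of the distributed load: 16.28 × 5.6 = 91.168 kN at 2.9 m from A.
Moments about A: C_y·6.4 − 30·9.4 − (16.28·5.6)·2.9 − 418.2 = 0 → C_y = 964.5872/6.4 = 150.717 ≈ 150.7 kN.
ΣF_y = 0: A_y + 150.717 − 30 − 16.28·5.6 = 0 → A_y = -29.55 kN.
ΣF_x = 0: no horizontal applied forces, so A_x = 0.

A_x = 0, A_y = -29.55 kN, C_y = 150.7 kN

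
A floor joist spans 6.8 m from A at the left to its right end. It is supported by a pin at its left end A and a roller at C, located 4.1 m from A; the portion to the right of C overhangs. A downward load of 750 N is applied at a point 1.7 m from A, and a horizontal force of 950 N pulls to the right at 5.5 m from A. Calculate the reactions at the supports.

Moments about A: C_y·4.1 − 750·1.7 = 0 → C_y = 1275/4.1 = 310.976 ≈ 311.0 N.
ΣF_y = 0: A_y + 310.976 − 750 = 0 → A_y = 439.0 N.
ΣF_x = 0: A_x + 950 = 0 → A_x = -950.0 N.

A_x = -950.0 N, A_y = 439.0 N, C_y = 311.0 N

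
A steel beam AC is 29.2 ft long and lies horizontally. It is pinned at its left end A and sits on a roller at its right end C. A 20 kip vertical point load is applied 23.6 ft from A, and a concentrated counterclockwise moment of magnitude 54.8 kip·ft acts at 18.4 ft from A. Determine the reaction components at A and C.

A_x = 0, A_y = 5.712 kip, C_y = 14.29 kip

Taking moments about A: C_y·29.2 − 20·23.6 + 54.8 = 0 → C_y = 417.2/29.2 = 14.2877 ≈ 14.29 kip.
ΣF_y = 0: A_y + 14.2877 − 20 = 0 → A_y = 5.712 kip.
ΣF_x = 0: no horizontal applied forces, so A_x = 0.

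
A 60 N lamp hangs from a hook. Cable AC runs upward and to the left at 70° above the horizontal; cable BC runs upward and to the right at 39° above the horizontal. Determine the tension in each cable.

T_AC = 49.32 N, T_BC = 21.70 N

ΣF_x = 0: −T_AC·cos70° + T_BC·cos39° = 0 → T_BC = 0.440098·T_AC.
ΣF_y = 0: T_AC·sin70° + T_BC·sin39° = 60.
Substitute: T_AC·(0.939693 + 0.440098·0.62932) = 60 → T_AC = 49.3155 ≈ 49.32 N.
Then T_BC = 0.440098 × 49.3155 = 21.70 N.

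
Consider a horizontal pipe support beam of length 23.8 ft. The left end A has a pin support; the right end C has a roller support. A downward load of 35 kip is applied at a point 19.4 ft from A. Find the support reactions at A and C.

A_x = 0, A_y = 6.471 kip, C_y = 28.53 kip

Moments about A: C_y·23.8 − 35·19.4 = 0 → C_y = 679/23.8 = 28.5294 ≈ 28.53 kip.
ΣF_y = 0: A_y + 28.5294 − 35 = 0 → A_y = 6.471 kip.
ΣF_x = 0: no horizontal applied forces, so A_x = 0.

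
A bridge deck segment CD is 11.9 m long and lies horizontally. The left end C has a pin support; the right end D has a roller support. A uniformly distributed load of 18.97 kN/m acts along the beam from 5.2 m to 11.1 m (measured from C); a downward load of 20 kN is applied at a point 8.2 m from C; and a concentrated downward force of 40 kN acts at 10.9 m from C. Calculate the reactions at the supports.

C_x = 0, C_y = 44.85 kN, D_y = 127.1 kN

Resultant of the distributed load: 18.97 × 5.9 = 111.923 kN at 8.15 m from C.
Moments about C: D_y·11.9 − (18.97·5.9)·8.15 − 20·8.2 − 40·10.9 = 0 → D_y = 1512.17245/11.9 = 127.073 ≈ 127.1 kN.
ΣF_y = 0: C_y + 127.073 − 18.97·5.9 − 20 − 40 = 0 → C_y = 44.85 kN.
ΣF_x = 0: no horizontal applied forces, so C_x = 0.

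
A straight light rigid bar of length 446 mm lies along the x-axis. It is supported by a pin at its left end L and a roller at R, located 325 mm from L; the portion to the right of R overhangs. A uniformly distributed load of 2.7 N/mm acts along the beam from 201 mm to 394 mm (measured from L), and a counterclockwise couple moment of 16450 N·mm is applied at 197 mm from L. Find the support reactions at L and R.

Resultant of the distributed load: 2.7 × 193 = 521.1 N at 297.5 mm from L.
Moments about L: R_y·325 − (2.7·193)·297.5 + 16450 = 0 → R_y = 138577.25/325 = 426.392 ≈ 426.4 N.
ΣF_y = 0: L_y + 426.392 − 2.7·193 = 0 → L_y = 94.71 N.
ΣF_x = 0: no horizontal applied forces, so L_x = 0.

L_x = 0, L_y = 94.71 N, R_y = 426.4 N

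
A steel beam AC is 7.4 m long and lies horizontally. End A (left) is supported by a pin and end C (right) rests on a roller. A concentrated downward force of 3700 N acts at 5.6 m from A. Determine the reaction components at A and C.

A_x = 0, A_y = 900.0 N, C_y = 2800 N

ΣM about A: C_y·7.4 − 3700·5.6 = 0 → C_y = 20720/7.4 = 2800 N.
ΣF_y = 0: A_y + 2800 − 3700 = 0 → A_y = 900.0 N.
ΣF_x = 0: no horizontal applied forces, so A_x = 0.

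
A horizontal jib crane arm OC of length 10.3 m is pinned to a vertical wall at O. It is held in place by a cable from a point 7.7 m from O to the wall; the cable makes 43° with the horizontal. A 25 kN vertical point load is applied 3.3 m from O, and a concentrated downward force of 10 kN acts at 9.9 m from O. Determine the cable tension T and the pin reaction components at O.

ΣM about O: T·sin43°·7.7 − 25·3.3 − 10·9.9 = 0 → T = 181.5/(7.7·0.681998) = 34.5623 ≈ 34.56 kN.
ΣF_x = 0: O_x − T·cos43° = 0 → O_x = 34.5623 × 0.731354 = 25.28 kN.
ΣF_y = 0: O_y + T·sin43° − 25 − 10 = 0 → O_y = 35 − 34.5623 × 0.681998 = 11.43 kN.

T = 34.56 kN, O_x = 25.28 kN, O_y = 11.43 kN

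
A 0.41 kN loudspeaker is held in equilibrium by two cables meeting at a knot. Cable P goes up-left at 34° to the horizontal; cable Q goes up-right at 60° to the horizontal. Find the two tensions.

ΣF_x = 0: −T_P·cos34° + T_Q·cos60° = 0 → T_Q = 1.65808·T_P.
ΣF_y = 0: T_P·sin34° + T_Q·sin60° = 0.41.
Substitute: T_P·(0.559193 + 1.65808·0.866025) = 0.41 → T_P = 0.2055 kN.
Then T_Q = 1.65808 × 0.2055 = 0.3407 kN.

T_P = 0.2055 kN, T_Q = 0.3407 kN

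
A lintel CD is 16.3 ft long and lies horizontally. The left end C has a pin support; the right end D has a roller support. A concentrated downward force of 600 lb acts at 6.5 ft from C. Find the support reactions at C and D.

Taking moments about C: D_y·16.3 − 600·6.5 = 0 → D_y = 3900/16.3 = 239.264 ≈ 239.3 lb.
ΣF_y = 0: C_y + 239.264 − 600 = 0 → C_y = 360.7 lb.
ΣF_x = 0: no horizontal applied forces, so C_x = 0.

C_x = 0, C_y = 360.7 lb, D_y = 239.3 lb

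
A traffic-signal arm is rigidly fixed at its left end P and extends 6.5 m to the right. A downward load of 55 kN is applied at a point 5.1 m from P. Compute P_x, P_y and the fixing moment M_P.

P_x = 0, P_y = 55.00 kN, M_P = 280.5 kN·m

ΣF_x = 0: P_x = 0.
ΣF_y = 0: P_y − 55 = 0 → P_y = 55.00 kN.
ΣM about P: M_P − 55·5.1 = 0 → M_P = 280.5 kN·m.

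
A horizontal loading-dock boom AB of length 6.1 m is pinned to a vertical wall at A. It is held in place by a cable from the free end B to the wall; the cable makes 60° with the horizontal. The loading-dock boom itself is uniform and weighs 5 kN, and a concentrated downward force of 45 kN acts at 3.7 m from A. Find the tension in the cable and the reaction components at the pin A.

ΣM about A: T·sin60°·6.1 − 5·3.05 − 45·3.7 = 0 → T = 181.75/(6.1·0.866025) = 34.4044 ≈ 34.40 kN.
ΣF_x = 0: A_x − T·cos60° = 0 → A_x = 34.4044 × 0.5 = 17.20 kN.
ΣF_y = 0: A_y + T·sin60° − 5 − 45 = 0 → A_y = 50 − 34.4044 × 0.866025 = 20.20 kN.

T = 34.40 kN, A_x = 17.20 kN, A_y = 20.20 kN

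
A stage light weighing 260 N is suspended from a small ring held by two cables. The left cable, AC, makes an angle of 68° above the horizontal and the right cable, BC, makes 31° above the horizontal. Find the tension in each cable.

T_AC = 225.6 N, T_BC = 98.61 N

ΣF_x = 0: −T_AC·cos68° + T_BC·cos31° = 0 → T_BC = 0.437029·T_AC.
ΣF_y = 0: T_AC·sin68° + T_BC·sin31° = 260.
Substitute: T_AC·(0.927184 + 0.437029·0.515038) = 260 → T_AC = 225.641 ≈ 225.6 N.
Then T_BC = 0.437029 × 225.641 = 98.61 N.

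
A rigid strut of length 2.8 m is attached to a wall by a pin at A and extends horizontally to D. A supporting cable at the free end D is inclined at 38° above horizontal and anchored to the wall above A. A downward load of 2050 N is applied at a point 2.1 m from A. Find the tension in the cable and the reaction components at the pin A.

T = 2497 N, A_x = 1968 N, A_y = 512.5 N

ΣM about A: T·sin38°·2.8 − 2050·2.1 = 0 → T = 4305/(2.8·0.615661) = 2497.32 ≈ 2497 N.
ΣF_x = 0: A_x − T·cos38° = 0 → A_x = 2497.32 × 0.788011 = 1968 N.
ΣF_y = 0: A_y + T·sin38° − 2050 = 0 → A_y = 2050 − 2497.32 × 0.615661 = 512.5 N.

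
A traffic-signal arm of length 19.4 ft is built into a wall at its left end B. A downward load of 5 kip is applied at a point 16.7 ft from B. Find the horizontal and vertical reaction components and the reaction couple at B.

ΣF_x = 0: B_x = 0.
ΣF_y = 0: B_y − 5 = 0 → B_y = 5.000 kip.
ΣM about B: M_B − 5·16.7 = 0 → M_B = 83.50 kip·ft.

B_x = 0, B_y = 5.000 kip, M_B = 83.50 kip·ft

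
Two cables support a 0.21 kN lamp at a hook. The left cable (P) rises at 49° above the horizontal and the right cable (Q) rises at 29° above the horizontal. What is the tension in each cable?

ΣF_x = 0: −T_P·cos49° + T_Q·cos29° = 0 → T_Q = 0.750108·T_P.
ΣF_y = 0: T_P·sin49° + T_Q·sin29° = 0.21.
Substitute: T_P·(0.75471 + 0.750108·0.48481) = 0.21 → T_P = 0.187773 ≈ 0.1878 kN.
Then T_Q = 0.750108 × 0.187773 = 0.1409 kN.

T_P = 0.1878 kN, T_Q = 0.1409 kN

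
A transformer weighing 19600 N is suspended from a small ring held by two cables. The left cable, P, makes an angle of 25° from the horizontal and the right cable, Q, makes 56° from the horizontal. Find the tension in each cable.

ΣF_x = 0: −T_P·cos25° + T_Q·cos56° = 0 → T_Q = 1.62074·T_P.
ΣF_y = 0: T_P·sin25° + T_Q·sin56° = 19600.
Substitute: T_P·(0.422618 + 1.62074·0.829038) = 19600 → T_P = 11096.8 ≈ 11100 N.
Then T_Q = 1.62074 × 11096.8 = 17990 N.

T_P = 11100 N, T_Q = 17990 N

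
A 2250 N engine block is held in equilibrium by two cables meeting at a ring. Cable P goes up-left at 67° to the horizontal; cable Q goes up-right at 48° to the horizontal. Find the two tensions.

ΣF_x = 0: −T_P·cos67° + T_Q·cos48° = 0 → T_Q = 0.583939·T_P.
ΣF_y = 0: T_P·sin67° + T_Q·sin48° = 2250.
Substitute: T_P·(0.920505 + 0.583939·0.743145) = 2250 → T_P = 1661.18 ≈ 1661 N.
Then T_Q = 0.583939 × 1661.18 = 970.0 N.

T_P = 1661 N, T_Q = 970.0 N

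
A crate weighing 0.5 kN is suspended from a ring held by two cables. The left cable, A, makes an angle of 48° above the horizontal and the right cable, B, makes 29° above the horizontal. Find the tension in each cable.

ΣF_x = 0: −T_A·cos48° + T_B·cos29° = 0 → T_B = 0.765053·T_A.
ΣF_y = 0: T_A·sin48° + T_B·sin29° = 0.5.
Substitute: T_A·(0.743145 + 0.765053·0.48481) = 0.5 → T_A = 0.448813 ≈ 0.4488 kN.
Then T_B = 0.765053 × 0.448813 = 0.3434 kN.

T_A = 0.4488 kN, T_B = 0.3434 kN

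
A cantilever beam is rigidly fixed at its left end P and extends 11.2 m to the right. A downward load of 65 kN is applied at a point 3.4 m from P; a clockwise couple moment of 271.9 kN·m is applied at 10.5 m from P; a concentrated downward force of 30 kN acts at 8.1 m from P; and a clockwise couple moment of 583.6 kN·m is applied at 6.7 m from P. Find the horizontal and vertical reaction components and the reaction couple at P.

P_x = 0, P_y = 95.00 kN, M_P = 1320 kN·m

ΣF_x = 0: P_x = 0.
ΣF_y = 0: P_y − 65 − 30 = 0 → P_y = 95.00 kN.
ΣM about P: M_P − 65·3.4 − 271.9 − 30·8.1 − 583.6 = 0 → M_P = 1320 kN·m.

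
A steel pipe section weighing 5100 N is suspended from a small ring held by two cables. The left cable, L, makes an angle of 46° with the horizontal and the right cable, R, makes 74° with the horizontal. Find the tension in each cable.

ΣF_x = 0: −T_L·cos46° + T_R·cos74° = 0 → T_R = 2.52019·T_L.
ΣF_y = 0: T_L·sin46° + T_R·sin74° = 5100.
Substitute: T_L·(0.71934 + 2.52019·0.961262) = 5100 → T_L = 1623.22 ≈ 1623 N.
Then T_R = 2.52019 × 1623.22 = 4091 N.

T_L = 1623 N, T_R = 4091 N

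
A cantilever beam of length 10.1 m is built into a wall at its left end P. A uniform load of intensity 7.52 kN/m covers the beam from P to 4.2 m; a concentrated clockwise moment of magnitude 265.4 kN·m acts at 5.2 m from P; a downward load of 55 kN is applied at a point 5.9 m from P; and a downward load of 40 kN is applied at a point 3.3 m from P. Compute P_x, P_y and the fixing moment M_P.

Resultant of the distributed load: 7.52 × 4.2 = 31.584 kN at 2.1 m from P.
ΣF_x = 0: P_x = 0.
ΣF_y = 0: P_y − 7.52·4.2 − 55 − 40 = 0 → P_y = 126.6 kN.
ΣM about P: M_P − (7.52·4.2)·2.1 − 265.4 − 55·5.9 − 40·3.3 = 0 → M_P = 788.2 kN·m.

P_x = 0, P_y = 126.6 kN, M_P = 788.2 kN·m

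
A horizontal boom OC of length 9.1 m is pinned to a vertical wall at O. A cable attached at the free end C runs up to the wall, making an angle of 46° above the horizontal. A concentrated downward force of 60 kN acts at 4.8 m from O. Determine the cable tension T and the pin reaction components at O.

ΣM about O: T·sin46°·9.1 − 60·4.8 = 0 → T = 288/(9.1·0.71934) = 43.9964 ≈ 44.00 kN.
ΣF_x = 0: O_x − T·cos46° = 0 → O_x = 43.9964 × 0.694658 = 30.56 kN.
ΣF_y = 0: O_y + T·sin46° − 60 = 0 → O_y = 60 − 43.9964 × 0.71934 = 28.35 kN.

T = 44.00 kN, O_x = 30.56 kN, O_y = 28.35 kN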